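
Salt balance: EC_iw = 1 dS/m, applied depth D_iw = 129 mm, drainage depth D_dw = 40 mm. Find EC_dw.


EC_dw = EC_iw * D_iw / D_dw
EC_dw = 1 * 129 / 40
EC_dw = 129 / 40

3.2250 dS/m


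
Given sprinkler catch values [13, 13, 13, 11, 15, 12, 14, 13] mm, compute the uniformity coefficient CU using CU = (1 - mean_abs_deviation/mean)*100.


mean = 13.000000 mm
MAD = 0.750000 mm
CU = (1 - 0.750000/13.000000)*100

94.2308 %


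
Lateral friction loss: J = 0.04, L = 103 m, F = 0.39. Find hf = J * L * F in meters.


hf = J * L * F = 0.04 * 103 * 0.39 = 1.6068 m

1.6068 m


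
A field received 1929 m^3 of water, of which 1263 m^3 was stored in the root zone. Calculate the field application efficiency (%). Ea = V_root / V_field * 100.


Ea = V_root / V_field * 100 = 1263 / 1929 * 100 = 65.4743%

65.4743 %


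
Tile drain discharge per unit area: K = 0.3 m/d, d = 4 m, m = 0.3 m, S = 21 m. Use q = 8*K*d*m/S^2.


q = 8*K*d*m/S^2
q = 8*0.3*4*0.3/21^2
q = 2.8800 / 441

0.0065 m/d


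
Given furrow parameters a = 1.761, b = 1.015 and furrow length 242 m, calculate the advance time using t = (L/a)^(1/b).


t = (L/a)^(1/b)
t = (242/1.761)^(1/1.015)
t = 137.421919^(1/1.015)

127.7789 min


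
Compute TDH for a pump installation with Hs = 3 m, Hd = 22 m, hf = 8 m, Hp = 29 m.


TDH = Hs + Hd + hf + Hp = 3 + 22 + 8 + 29 = 62

62 m


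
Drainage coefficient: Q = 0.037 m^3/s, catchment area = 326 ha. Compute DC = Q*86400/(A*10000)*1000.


DC = Q * 86400 / (A * 10000) * 1000
DC = 0.037 * 86400 / (326 * 10000) * 1000
DC = 3196800.0000 / 3260000

0.9806 mm/day


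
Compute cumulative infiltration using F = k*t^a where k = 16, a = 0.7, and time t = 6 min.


F = k * t^a = 16 * 6^0.7
F = 16 * 3.505144

56.0823 mm


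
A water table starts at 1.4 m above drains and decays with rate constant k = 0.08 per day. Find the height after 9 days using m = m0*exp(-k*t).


m = m0 * exp(-k*t)
m = 1.4 * exp(-0.08 * 9)
m = 1.4 * exp(-0.7200)

0.6815 m


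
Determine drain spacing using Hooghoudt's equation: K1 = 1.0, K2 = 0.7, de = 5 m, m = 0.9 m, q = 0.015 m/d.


S^2 = 8*K2*de*m/q + 4*K1*m^2/q
S^2 = 8*0.7*5*0.9/0.015 + 4*1.0*0.9^2/0.015
S = sqrt(1896.0000)

43.5431 m


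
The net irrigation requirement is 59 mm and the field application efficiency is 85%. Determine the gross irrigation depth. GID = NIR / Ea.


Ea = 85% = 0.85
GID = NIR / Ea = 59 / 0.85 = 69.4118 mm

69.4118 mm


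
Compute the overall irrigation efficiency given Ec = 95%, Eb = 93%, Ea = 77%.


Ec = 0.95, Eb = 0.93, Ea = 0.77
E = 0.95 * 0.93 * 0.77 * 100 = 68.0295%

68.0295 %


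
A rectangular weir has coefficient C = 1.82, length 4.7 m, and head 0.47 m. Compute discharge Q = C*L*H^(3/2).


Q = C * L * H^(3/2) = 1.82 * 4.7 * 0.47^1.5 = 1.82 * 4.7 * 0.322216

2.7562 m^3/s


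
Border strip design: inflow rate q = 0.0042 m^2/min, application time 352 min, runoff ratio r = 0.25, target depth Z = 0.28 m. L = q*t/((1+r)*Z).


L = q*t/((1+r)*Z)
L = 0.0042*352/((1+0.25)*0.28)
L = 1.4784/0.35

4.2240 m


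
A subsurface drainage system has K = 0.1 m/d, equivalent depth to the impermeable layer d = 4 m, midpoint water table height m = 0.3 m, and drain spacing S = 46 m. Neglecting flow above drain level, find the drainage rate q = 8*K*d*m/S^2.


q = 8*K*d*m/S^2
q = 8*0.1*4*0.3/46^2
q = 0.9600 / 2116

4.5369e-04 m/d


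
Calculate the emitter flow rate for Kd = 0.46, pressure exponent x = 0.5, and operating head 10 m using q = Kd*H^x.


q = Kd * H^x = 0.46 * 10^0.5 = 0.46 * 3.162278

1.4546 L/h


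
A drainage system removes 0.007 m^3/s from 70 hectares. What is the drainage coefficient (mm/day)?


DC = Q * 86400 / (A * 10000) * 1000
DC = 0.007 * 86400 / (70 * 10000) * 1000
DC = 604800.0000 / 700000

0.8640 mm/day


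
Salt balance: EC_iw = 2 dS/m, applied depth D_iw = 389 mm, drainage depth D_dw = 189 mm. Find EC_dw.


EC_dw = EC_iw * D_iw / D_dw
EC_dw = 2 * 389 / 189
EC_dw = 778 / 189

4.1164 dS/m


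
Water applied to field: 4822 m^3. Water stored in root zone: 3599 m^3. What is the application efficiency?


Ea = V_root / V_field * 100 = 3599 / 4822 * 100 = 74.6371%

74.6371 %


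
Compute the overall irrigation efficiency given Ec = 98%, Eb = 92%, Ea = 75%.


Ec = 0.98, Eb = 0.92, Ea = 0.75
E = 0.98 * 0.92 * 0.75 * 100 = 67.6200%

67.6200 %


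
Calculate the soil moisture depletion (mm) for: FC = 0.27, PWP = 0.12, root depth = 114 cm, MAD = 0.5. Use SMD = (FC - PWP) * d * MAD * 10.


SMD = (FC - PWP) * d * MAD * 10
SMD = (0.27 - 0.12) * 114 * 0.5 * 10
SMD = 0.1500 * 114 * 0.5 * 10

85.5000 mm


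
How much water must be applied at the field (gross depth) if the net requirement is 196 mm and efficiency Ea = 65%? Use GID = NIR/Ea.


Ea = 65% = 0.65
GID = NIR / Ea = 196 / 0.65 = 301.5385 mm

301.5385 mm


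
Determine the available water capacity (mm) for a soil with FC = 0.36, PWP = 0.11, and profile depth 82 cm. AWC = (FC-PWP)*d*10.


AWC = (FC - PWP) * d * 10
AWC = (0.36 - 0.11) * 82 * 10
AWC = 0.2500 * 82 * 10

205.0000 mm


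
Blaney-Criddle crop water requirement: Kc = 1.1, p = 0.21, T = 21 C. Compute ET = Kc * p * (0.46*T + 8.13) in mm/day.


ET = Kc * p * (0.46*T + 8.13)
ET = 1.1 * 0.21 * (0.46*21 + 8.13)
ET = 1.1 * 0.21 * 17.7900

4.1095 mm/day


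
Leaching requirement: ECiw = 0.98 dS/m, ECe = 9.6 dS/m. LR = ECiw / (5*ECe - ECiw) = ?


LR = ECiw / (5*ECe - ECiw)
LR = 0.98 / (5*9.6 - 0.98)
LR = 0.98 / 47.0200

0.0208


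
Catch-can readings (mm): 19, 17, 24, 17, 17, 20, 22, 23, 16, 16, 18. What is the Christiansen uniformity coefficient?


mean = 19.000000 mm
MAD = 2.363636 mm
CU = (1 - 2.363636/19.000000)*100

87.5598 %


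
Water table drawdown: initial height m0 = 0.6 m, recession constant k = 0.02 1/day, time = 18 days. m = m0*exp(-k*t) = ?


m = m0 * exp(-k*t)
m = 0.6 * exp(-0.02 * 18)
m = 0.6 * exp(-0.3600)

0.4186 m


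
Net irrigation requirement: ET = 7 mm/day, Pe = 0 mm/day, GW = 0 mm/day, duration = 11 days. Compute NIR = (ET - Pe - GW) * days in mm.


Daily deficit = ET - Pe - GW = 7 - 0 - 0 = 7 mm/day
NIR = 7 * 11 = 77 mm

77.0000 mm


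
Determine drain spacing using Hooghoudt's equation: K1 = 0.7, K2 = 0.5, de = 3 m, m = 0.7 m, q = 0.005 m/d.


S^2 = 8*K2*de*m/q + 4*K1*m^2/q
S^2 = 8*0.5*3*0.7/0.005 + 4*0.7*0.7^2/0.005
S = sqrt(1954.4000)

44.2086 m


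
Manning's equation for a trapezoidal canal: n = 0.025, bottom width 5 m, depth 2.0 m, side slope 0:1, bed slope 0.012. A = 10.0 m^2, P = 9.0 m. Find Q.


R = A/P = 10.0/9.0 = 1.111111
Q = (1/0.025) * 10.0 * 1.111111^(2/3) * 0.012^0.5

47.0062 m^3/s


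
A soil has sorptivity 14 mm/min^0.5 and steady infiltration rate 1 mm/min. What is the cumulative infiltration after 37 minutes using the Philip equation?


F = S*sqrt(t) + A*t
F = 14*sqrt(37) + 1*37
F = 14*6.082763 + 37

122.1587 mm


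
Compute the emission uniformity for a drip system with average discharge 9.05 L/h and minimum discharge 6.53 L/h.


EU = (q_min/q_avg)*100 = (6.53/9.05)*100 = 72.1547%

72.1547 %


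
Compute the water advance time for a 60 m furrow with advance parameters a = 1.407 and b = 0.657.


t = (L/a)^(1/b)
t = (60/1.407)^(1/0.657)
t = 42.643923^(1/0.657)

302.5218 min


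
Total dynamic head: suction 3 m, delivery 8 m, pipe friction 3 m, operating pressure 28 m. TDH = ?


TDH = Hs + Hd + hf + Hp = 3 + 8 + 3 + 28 = 42

42 m


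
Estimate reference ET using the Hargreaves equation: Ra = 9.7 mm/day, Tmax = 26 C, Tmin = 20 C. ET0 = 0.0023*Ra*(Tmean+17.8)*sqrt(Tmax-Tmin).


Tmean = (Tmax + Tmin)/2 = (26 + 20)/2 = 23.0
ET0 = 0.0023 * 9.7 * (23.0 + 17.8) * sqrt(26 - 20)
ET0 = 0.0023 * 9.7 * 40.8 * 2.449490

2.2296 mm/day


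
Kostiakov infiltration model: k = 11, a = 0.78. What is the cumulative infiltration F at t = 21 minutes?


F = k * t^a = 11 * 21^0.78
F = 11 * 10.748084

118.2289 mm


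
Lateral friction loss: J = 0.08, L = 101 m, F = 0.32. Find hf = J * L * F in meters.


hf = J * L * F = 0.08 * 101 * 0.32 = 2.5856 m

2.5856 m


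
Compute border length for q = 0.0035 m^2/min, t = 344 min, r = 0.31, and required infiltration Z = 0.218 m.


L = q*t/((1+r)*Z)
L = 0.0035*344/((1+0.31)*0.218)
L = 1.204/0.28558

4.2160 m


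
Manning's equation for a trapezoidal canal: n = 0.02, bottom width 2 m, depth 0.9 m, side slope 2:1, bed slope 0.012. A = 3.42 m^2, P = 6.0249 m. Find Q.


R = A/P = 3.42/6.0249 = 0.567644
Q = (1/0.02) * 3.42 * 0.567644^(2/3) * 0.012^0.5

12.8421 m^3/s


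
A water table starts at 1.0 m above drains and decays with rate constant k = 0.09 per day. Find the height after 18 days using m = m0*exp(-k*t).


m = m0 * exp(-k*t)
m = 1.0 * exp(-0.09 * 18)
m = 1.0 * exp(-1.6200)

0.1979 m


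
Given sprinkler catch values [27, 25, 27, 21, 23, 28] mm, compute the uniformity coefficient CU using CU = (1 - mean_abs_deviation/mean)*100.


mean = 25.166667 mm
MAD = 2.166667 mm
CU = (1 - 2.166667/25.166667)*100

91.3907 %


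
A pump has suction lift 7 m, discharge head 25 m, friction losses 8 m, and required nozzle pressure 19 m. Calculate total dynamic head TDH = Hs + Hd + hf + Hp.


TDH = Hs + Hd + hf + Hp = 7 + 25 + 8 + 19 = 59

59 m


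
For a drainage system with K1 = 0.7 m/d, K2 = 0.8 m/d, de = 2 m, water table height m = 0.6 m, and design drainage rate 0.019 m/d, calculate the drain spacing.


S^2 = 8*K2*de*m/q + 4*K1*m^2/q
S^2 = 8*0.8*2*0.6/0.019 + 4*0.7*0.6^2/0.019
S = sqrt(457.2632)

21.3837 m


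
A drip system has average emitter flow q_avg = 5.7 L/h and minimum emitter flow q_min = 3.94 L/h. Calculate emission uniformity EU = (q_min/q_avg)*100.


EU = (q_min/q_avg)*100 = (3.94/5.7)*100 = 69.1228%

69.1228 %


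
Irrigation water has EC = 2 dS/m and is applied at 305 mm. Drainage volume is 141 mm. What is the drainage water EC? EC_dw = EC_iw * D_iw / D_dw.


EC_dw = EC_iw * D_iw / D_dw
EC_dw = 2 * 305 / 141
EC_dw = 610 / 141

4.3262 dS/m


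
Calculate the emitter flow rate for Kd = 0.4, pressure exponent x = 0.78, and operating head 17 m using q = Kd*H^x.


q = Kd * H^x = 0.4 * 17^0.78 = 0.4 * 9.114863

3.6459 L/h


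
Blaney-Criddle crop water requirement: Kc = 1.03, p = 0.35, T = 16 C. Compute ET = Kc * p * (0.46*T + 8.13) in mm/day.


ET = Kc * p * (0.46*T + 8.13)
ET = 1.03 * 0.35 * (0.46*16 + 8.13)
ET = 1.03 * 0.35 * 15.4900

5.5841 mm/day


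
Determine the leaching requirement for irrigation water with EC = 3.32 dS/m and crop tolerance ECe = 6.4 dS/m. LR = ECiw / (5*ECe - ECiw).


LR = ECiw / (5*ECe - ECiw)
LR = 3.32 / (5*6.4 - 3.32)
LR = 3.32 / 28.6800

0.1158


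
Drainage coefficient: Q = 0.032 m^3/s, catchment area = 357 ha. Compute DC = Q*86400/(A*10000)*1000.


DC = Q * 86400 / (A * 10000) * 1000
DC = 0.032 * 86400 / (357 * 10000) * 1000
DC = 2764800.0000 / 3570000

0.7745 mm/day


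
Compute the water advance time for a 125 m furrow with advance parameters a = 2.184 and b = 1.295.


t = (L/a)^(1/b)
t = (125/2.184)^(1/1.295)
t = 57.234432^(1/1.295)

22.7648 min


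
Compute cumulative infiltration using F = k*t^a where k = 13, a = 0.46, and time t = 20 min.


F = k * t^a = 13 * 20^0.46
F = 13 * 3.967106

51.5724 mm


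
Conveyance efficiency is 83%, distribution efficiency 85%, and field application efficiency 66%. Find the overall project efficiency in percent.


Ec = 0.83, Eb = 0.85, Ea = 0.66
E = 0.83 * 0.85 * 0.66 * 100 = 46.5630%

46.5630 %


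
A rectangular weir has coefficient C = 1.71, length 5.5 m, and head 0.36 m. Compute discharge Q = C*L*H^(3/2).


Q = C * L * H^(3/2) = 1.71 * 5.5 * 0.36^1.5 = 1.71 * 5.5 * 0.216000

2.0315 m^3/s


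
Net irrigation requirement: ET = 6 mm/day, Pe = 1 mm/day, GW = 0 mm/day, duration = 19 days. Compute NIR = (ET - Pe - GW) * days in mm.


Daily deficit = ET - Pe - GW = 6 - 1 - 0 = 5 mm/day
NIR = 5 * 19 = 95 mm

95.0000 mm


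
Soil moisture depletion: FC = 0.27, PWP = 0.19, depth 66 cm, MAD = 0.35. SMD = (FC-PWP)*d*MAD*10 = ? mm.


SMD = (FC - PWP) * d * MAD * 10
SMD = (0.27 - 0.19) * 66 * 0.35 * 10
SMD = 0.0800 * 66 * 0.35 * 10

18.4800 mm


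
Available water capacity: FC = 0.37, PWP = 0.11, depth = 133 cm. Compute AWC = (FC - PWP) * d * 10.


AWC = (FC - PWP) * d * 10
AWC = (0.37 - 0.11) * 133 * 10
AWC = 0.2600 * 133 * 10

345.8000 mm


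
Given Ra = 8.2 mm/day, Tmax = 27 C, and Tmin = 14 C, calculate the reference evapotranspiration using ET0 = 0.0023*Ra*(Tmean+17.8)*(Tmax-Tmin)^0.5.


Tmean = (Tmax + Tmin)/2 = (27 + 14)/2 = 20.5
ET0 = 0.0023 * 8.2 * (20.5 + 17.8) * sqrt(27 - 14)
ET0 = 0.0023 * 8.2 * 38.3 * 3.605551

2.6044 mm/day


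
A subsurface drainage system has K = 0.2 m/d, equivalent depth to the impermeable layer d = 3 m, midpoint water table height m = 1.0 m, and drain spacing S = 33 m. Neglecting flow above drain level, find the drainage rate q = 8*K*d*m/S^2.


q = 8*K*d*m/S^2
q = 8*0.2*3*1.0/33^2
q = 4.8000 / 1089

0.0044 m/d


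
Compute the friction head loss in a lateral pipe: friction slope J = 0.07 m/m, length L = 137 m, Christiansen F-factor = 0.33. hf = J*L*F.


hf = J * L * F = 0.07 * 137 * 0.33 = 3.1647 m

3.1647 m


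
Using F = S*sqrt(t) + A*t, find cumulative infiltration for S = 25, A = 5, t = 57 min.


F = S*sqrt(t) + A*t
F = 25*sqrt(57) + 5*57
F = 25*7.549834 + 285

473.7459 mm


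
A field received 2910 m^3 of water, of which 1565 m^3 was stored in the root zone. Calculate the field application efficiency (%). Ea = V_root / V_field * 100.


Ea = V_root / V_field * 100 = 1565 / 2910 * 100 = 53.7801%

53.7801 %


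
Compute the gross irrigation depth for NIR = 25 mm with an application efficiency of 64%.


Ea = 64% = 0.64
GID = NIR / Ea = 25 / 0.64 = 39.0625 mm

39.0625 mm


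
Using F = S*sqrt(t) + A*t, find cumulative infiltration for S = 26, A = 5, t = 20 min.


F = S*sqrt(t) + A*t
F = 26*sqrt(20) + 5*20
F = 26*4.472136 + 100

216.2755 mm


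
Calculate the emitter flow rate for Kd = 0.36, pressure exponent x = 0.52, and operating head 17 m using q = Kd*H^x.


q = Kd * H^x = 0.36 * 17^0.52 = 0.36 * 4.363485

1.5709 L/h


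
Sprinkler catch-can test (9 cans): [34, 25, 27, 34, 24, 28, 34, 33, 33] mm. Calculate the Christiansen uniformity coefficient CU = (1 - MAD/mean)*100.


mean = 30.222222 mm
MAD = 3.753086 mm
CU = (1 - 3.753086/30.222222)*100

87.5817 %


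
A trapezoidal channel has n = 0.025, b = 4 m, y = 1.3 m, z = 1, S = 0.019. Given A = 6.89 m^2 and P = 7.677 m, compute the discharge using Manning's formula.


R = A/P = 6.89/7.677 = 0.897486
Q = (1/0.025) * 6.89 * 0.897486^(2/3) * 0.019^0.5

35.3461 m^3/s


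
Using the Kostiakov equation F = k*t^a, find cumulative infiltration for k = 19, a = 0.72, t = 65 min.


F = k * t^a = 19 * 65^0.72
F = 19 * 20.197500

383.7525 mm


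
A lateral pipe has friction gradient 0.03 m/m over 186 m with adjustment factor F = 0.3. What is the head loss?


hf = J * L * F = 0.03 * 186 * 0.3 = 1.6740 m

1.6740 m


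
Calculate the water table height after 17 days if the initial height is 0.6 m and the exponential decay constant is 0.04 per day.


m = m0 * exp(-k*t)
m = 0.6 * exp(-0.04 * 17)
m = 0.6 * exp(-0.6800)

0.3040 m


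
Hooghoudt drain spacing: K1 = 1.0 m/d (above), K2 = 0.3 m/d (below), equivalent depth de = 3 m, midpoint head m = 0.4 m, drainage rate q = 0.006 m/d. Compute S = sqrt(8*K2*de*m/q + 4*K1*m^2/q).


S^2 = 8*K2*de*m/q + 4*K1*m^2/q
S^2 = 8*0.3*3*0.4/0.006 + 4*1.0*0.4^2/0.006
S = sqrt(586.6667)

24.2212 m


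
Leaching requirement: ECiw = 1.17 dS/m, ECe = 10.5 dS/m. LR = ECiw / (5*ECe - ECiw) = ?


LR = ECiw / (5*ECe - ECiw)
LR = 1.17 / (5*10.5 - 1.17)
LR = 1.17 / 51.3300

0.0228


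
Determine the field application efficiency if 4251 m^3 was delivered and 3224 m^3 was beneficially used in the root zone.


Ea = V_root / V_field * 100 = 3224 / 4251 * 100 = 75.8410%

75.8410 %


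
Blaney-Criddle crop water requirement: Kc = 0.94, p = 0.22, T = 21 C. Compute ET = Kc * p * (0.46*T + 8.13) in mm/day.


ET = Kc * p * (0.46*T + 8.13)
ET = 0.94 * 0.22 * (0.46*21 + 8.13)
ET = 0.94 * 0.22 * 17.7900

3.6790 mm/day


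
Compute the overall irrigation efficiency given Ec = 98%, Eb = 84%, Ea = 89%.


Ec = 0.98, Eb = 0.84, Ea = 0.89
E = 0.98 * 0.84 * 0.89 * 100 = 73.2648%

73.2648 %


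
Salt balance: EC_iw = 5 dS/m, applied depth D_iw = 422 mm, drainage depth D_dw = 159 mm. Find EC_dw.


EC_dw = EC_iw * D_iw / D_dw
EC_dw = 5 * 422 / 159
EC_dw = 2110 / 159

13.2704 dS/m


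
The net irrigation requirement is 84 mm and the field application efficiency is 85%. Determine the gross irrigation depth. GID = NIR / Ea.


Ea = 85% = 0.85
GID = NIR / Ea = 84 / 0.85 = 98.8235 mm

98.8235 mm


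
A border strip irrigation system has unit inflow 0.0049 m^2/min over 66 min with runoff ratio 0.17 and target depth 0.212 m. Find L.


L = q*t/((1+r)*Z)
L = 0.0049*66/((1+0.17)*0.212)
L = 0.3234/0.24804

1.3038 m


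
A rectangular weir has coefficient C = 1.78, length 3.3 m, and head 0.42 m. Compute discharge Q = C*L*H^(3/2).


Q = C * L * H^(3/2) = 1.78 * 3.3 * 0.42^1.5 = 1.78 * 3.3 * 0.272191

1.5988 m^3/s


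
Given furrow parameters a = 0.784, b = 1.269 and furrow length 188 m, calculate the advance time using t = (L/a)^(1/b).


t = (L/a)^(1/b)
t = (188/0.784)^(1/1.269)
t = 239.795918^(1/1.269)

75.0530 min


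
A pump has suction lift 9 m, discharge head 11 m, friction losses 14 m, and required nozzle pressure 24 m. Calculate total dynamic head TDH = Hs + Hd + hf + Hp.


TDH = Hs + Hd + hf + Hp = 9 + 11 + 14 + 24 = 58

58 m


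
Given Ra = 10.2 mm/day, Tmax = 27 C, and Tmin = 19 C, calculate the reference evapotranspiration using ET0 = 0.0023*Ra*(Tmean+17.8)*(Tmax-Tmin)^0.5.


Tmean = (Tmax + Tmin)/2 = (27 + 19)/2 = 23.0
ET0 = 0.0023 * 10.2 * (23.0 + 17.8) * sqrt(27 - 19)
ET0 = 0.0023 * 10.2 * 40.8 * 2.828427

2.7073 mm/day


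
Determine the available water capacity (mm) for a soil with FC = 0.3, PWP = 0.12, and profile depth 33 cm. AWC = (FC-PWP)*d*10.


AWC = (FC - PWP) * d * 10
AWC = (0.3 - 0.12) * 33 * 10
AWC = 0.1800 * 33 * 10

59.4000 mm


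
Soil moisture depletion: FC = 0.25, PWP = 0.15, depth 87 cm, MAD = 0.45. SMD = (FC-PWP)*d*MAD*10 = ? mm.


SMD = (FC - PWP) * d * MAD * 10
SMD = (0.25 - 0.15) * 87 * 0.45 * 10
SMD = 0.1000 * 87 * 0.45 * 10

39.1500 mm


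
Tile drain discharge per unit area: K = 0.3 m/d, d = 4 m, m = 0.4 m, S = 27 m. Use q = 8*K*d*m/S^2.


q = 8*K*d*m/S^2
q = 8*0.3*4*0.4/27^2
q = 3.8400 / 729

0.0053 m/d


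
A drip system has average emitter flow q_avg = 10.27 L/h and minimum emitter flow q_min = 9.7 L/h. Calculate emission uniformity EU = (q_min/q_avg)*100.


EU = (q_min/q_avg)*100 = (9.7/10.27)*100 = 94.4499%

94.4499 %


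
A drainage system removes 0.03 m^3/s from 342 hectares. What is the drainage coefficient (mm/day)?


DC = Q * 86400 / (A * 10000) * 1000
DC = 0.03 * 86400 / (342 * 10000) * 1000
DC = 2592000.0000 / 3420000

0.7579 mm/day


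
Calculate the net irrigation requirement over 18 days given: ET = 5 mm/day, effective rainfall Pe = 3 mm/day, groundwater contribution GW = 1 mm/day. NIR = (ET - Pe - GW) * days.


Daily deficit = ET - Pe - GW = 5 - 3 - 1 = 1 mm/day
NIR = 1 * 18 = 18 mm

18.0000 mm


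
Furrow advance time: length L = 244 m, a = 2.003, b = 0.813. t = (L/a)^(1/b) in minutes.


t = (L/a)^(1/b)
t = (244/2.003)^(1/0.813)
t = 121.817274^(1/0.813)

367.6610 min


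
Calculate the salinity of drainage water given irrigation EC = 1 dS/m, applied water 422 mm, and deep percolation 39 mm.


EC_dw = EC_iw * D_iw / D_dw
EC_dw = 1 * 422 / 39
EC_dw = 422 / 39

10.8205 dS/m


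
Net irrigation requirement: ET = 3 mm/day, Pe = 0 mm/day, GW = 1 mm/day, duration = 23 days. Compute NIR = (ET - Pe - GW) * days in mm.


Daily deficit = ET - Pe - GW = 3 - 0 - 1 = 2 mm/day
NIR = 2 * 23 = 46 mm

46.0000 mm


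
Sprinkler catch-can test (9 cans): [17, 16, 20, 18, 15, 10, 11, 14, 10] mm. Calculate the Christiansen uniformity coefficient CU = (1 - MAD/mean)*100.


mean = 14.555556 mm
MAD = 2.938272 mm
CU = (1 - 2.938272/14.555556)*100

79.8134 %


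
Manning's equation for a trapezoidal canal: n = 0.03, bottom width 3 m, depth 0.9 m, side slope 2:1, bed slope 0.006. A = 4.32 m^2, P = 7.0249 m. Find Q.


R = A/P = 4.32/7.0249 = 0.614955
Q = (1/0.03) * 4.32 * 0.614955^(2/3) * 0.006^0.5

8.0662 m^3/s


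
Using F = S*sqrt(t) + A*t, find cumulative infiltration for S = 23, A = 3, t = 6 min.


F = S*sqrt(t) + A*t
F = 23*sqrt(6) + 3*6
F = 23*2.449490 + 18

74.3383 mm


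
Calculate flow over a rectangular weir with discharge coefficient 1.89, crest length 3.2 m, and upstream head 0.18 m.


Q = C * L * H^(3/2) = 1.89 * 3.2 * 0.18^1.5 = 1.89 * 3.2 * 0.076368

0.4619 m^3/s


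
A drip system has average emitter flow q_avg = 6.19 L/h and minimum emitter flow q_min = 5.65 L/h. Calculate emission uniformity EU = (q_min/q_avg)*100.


EU = (q_min/q_avg)*100 = (5.65/6.19)*100 = 91.2763%

91.2763 %


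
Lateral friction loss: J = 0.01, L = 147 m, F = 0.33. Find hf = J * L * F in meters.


hf = J * L * F = 0.01 * 147 * 0.33 = 0.4851 m

0.4851 m


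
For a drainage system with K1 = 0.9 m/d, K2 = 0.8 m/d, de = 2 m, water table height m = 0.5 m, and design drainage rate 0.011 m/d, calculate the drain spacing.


S^2 = 8*K2*de*m/q + 4*K1*m^2/q
S^2 = 8*0.8*2*0.5/0.011 + 4*0.9*0.5^2/0.011
S = sqrt(663.6364)

25.7611 m


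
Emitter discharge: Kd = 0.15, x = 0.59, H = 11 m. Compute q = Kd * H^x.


q = Kd * H^x = 0.15 * 11^0.59 = 0.15 * 4.115491

0.6173 L/h


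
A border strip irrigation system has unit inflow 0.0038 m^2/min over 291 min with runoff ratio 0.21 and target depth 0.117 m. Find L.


L = q*t/((1+r)*Z)
L = 0.0038*291/((1+0.21)*0.117)
L = 1.1058/0.14157

7.8110 m


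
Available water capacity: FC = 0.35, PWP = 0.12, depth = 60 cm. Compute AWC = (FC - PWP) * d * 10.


AWC = (FC - PWP) * d * 10
AWC = (0.35 - 0.12) * 60 * 10
AWC = 0.2300 * 60 * 10

138.0000 mm


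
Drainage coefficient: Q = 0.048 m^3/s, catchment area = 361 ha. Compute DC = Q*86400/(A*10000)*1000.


DC = Q * 86400 / (A * 10000) * 1000
DC = 0.048 * 86400 / (361 * 10000) * 1000
DC = 4147200.0000 / 3610000

1.1488 mm/day


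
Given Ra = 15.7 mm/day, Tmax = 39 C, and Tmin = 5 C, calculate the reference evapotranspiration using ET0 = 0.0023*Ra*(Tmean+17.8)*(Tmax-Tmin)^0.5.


Tmean = (Tmax + Tmin)/2 = (39 + 5)/2 = 22.0
ET0 = 0.0023 * 15.7 * (22.0 + 17.8) * sqrt(39 - 5)
ET0 = 0.0023 * 15.7 * 39.8 * 5.830952

8.3801 mm/day


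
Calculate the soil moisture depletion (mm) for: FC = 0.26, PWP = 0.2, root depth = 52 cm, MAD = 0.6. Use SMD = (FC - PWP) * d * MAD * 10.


SMD = (FC - PWP) * d * MAD * 10
SMD = (0.26 - 0.2) * 52 * 0.6 * 10
SMD = 0.0600 * 52 * 0.6 * 10

18.7200 mm


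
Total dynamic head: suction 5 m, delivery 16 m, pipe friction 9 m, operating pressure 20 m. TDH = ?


TDH = Hs + Hd + hf + Hp = 5 + 16 + 9 + 20 = 50

50 m


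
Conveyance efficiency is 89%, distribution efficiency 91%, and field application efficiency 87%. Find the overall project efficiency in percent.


Ec = 0.89, Eb = 0.91, Ea = 0.87
E = 0.89 * 0.91 * 0.87 * 100 = 70.4613%

70.4613 %


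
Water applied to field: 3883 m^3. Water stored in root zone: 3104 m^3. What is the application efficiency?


Ea = V_root / V_field * 100 = 3104 / 3883 * 100 = 79.9382%

79.9382 %


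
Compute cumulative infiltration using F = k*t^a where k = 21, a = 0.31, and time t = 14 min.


F = k * t^a = 21 * 14^0.31
F = 21 * 2.266208

47.5904 mm


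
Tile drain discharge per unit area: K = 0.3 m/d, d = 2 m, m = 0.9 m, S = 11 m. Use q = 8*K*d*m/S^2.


q = 8*K*d*m/S^2
q = 8*0.3*2*0.9/11^2
q = 4.3200 / 121

0.0357 m/d


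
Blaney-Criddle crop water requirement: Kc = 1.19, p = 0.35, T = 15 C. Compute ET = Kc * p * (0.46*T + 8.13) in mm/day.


ET = Kc * p * (0.46*T + 8.13)
ET = 1.19 * 0.35 * (0.46*15 + 8.13)
ET = 1.19 * 0.35 * 15.0300

6.2600 mm/day


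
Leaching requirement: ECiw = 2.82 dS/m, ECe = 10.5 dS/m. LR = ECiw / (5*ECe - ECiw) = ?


LR = ECiw / (5*ECe - ECiw)
LR = 2.82 / (5*10.5 - 2.82)
LR = 2.82 / 49.6800

0.0568


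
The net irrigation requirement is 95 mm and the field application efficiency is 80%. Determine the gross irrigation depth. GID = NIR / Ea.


Ea = 80% = 0.8
GID = NIR / Ea = 95 / 0.8 = 118.7500 mm

118.7500 mm


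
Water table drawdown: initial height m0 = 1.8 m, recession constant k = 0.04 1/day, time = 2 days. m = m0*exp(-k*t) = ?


m = m0 * exp(-k*t)
m = 1.8 * exp(-0.04 * 2)
m = 1.8 * exp(-0.0800)

1.6616 m


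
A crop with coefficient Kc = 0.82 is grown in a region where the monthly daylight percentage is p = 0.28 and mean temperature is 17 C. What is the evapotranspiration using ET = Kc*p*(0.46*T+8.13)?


ET = Kc * p * (0.46*T + 8.13)
ET = 0.82 * 0.28 * (0.46*17 + 8.13)
ET = 0.82 * 0.28 * 15.9500

3.6621 mm/day


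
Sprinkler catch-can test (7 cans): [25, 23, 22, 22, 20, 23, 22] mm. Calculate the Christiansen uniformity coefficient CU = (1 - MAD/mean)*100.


mean = 22.428571 mm
MAD = 1.061224 mm
CU = (1 - 1.061224/22.428571)*100

95.2684 %


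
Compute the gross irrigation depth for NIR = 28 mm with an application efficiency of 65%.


Ea = 65% = 0.65
GID = NIR / Ea = 28 / 0.65 = 43.0769 mm

43.0769 mm


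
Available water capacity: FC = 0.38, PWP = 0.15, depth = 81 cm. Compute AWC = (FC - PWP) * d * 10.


AWC = (FC - PWP) * d * 10
AWC = (0.38 - 0.15) * 81 * 10
AWC = 0.2300 * 81 * 10

186.3000 mm


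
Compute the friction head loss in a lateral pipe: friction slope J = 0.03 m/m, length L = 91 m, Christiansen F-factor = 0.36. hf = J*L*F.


hf = J * L * F = 0.03 * 91 * 0.36 = 0.9828 m

0.9828 m


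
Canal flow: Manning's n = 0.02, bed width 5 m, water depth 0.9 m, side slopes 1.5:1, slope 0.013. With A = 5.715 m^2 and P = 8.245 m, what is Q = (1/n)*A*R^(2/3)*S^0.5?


R = A/P = 5.715/8.245 = 0.693147
Q = (1/0.02) * 5.715 * 0.693147^(2/3) * 0.013^0.5

25.5177 m^3/s


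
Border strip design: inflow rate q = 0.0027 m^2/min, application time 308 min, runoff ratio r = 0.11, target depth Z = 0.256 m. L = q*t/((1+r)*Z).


L = q*t/((1+r)*Z)
L = 0.0027*308/((1+0.11)*0.256)
L = 0.8316/0.28416

2.9265 m


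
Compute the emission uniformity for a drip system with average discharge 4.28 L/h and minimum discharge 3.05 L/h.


EU = (q_min/q_avg)*100 = (3.05/4.28)*100 = 71.2617%

71.2617 %


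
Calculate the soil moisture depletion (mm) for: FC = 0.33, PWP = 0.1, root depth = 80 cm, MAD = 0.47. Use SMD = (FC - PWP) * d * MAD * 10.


SMD = (FC - PWP) * d * MAD * 10
SMD = (0.33 - 0.1) * 80 * 0.47 * 10
SMD = 0.2300 * 80 * 0.47 * 10

86.4800 mm


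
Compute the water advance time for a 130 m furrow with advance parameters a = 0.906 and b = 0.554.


t = (L/a)^(1/b)
t = (130/0.906)^(1/0.554)
t = 143.487859^(1/0.554)

7819.3049 min


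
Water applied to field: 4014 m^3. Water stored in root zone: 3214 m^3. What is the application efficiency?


Ea = V_root / V_field * 100 = 3214 / 4014 * 100 = 80.0698%

80.0698 %


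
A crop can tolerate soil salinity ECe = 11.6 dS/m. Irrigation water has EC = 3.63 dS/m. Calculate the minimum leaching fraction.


LR = ECiw / (5*ECe - ECiw)
LR = 3.63 / (5*11.6 - 3.63)
LR = 3.63 / 54.3700

0.0668


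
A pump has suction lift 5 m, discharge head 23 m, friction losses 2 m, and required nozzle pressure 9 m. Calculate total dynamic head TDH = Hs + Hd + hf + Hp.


TDH = Hs + Hd + hf + Hp = 5 + 23 + 2 + 9 = 39

39 m


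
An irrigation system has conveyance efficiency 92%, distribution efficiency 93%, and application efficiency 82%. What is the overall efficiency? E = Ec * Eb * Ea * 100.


Ec = 0.92, Eb = 0.93, Ea = 0.82
E = 0.92 * 0.93 * 0.82 * 100 = 70.1592%

70.1592 %


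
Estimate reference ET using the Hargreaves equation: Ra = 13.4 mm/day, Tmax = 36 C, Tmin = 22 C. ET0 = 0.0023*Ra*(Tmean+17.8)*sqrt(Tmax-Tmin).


Tmean = (Tmax + Tmin)/2 = (36 + 22)/2 = 29.0
ET0 = 0.0023 * 13.4 * (29.0 + 17.8) * sqrt(36 - 22)
ET0 = 0.0023 * 13.4 * 46.8 * 3.741657

5.3969 mm/day


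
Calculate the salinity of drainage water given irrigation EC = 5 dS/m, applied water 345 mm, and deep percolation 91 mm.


EC_dw = EC_iw * D_iw / D_dw
EC_dw = 5 * 345 / 91
EC_dw = 1725 / 91

18.9560 dS/m


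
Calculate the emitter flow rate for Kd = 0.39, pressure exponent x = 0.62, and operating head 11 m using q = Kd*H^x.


q = Kd * H^x = 0.39 * 11^0.62 = 0.39 * 4.422455

1.7248 L/h


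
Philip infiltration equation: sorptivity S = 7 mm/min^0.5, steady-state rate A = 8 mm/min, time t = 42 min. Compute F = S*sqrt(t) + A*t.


F = S*sqrt(t) + A*t
F = 7*sqrt(42) + 8*42
F = 7*6.480741 + 336

381.3652 mm


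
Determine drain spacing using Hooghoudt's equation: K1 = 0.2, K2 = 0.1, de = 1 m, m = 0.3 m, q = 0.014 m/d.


S^2 = 8*K2*de*m/q + 4*K1*m^2/q
S^2 = 8*0.1*1*0.3/0.014 + 4*0.2*0.3^2/0.014
S = sqrt(22.2857)

4.7208 m


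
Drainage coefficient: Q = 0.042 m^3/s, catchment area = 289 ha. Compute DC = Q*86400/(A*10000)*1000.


DC = Q * 86400 / (A * 10000) * 1000
DC = 0.042 * 86400 / (289 * 10000) * 1000
DC = 3628800.0000 / 2890000

1.2556 mm/day


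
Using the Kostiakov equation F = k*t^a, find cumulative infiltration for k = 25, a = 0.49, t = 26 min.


F = k * t^a = 25 * 26^0.49
F = 25 * 4.935566

123.3891 mm


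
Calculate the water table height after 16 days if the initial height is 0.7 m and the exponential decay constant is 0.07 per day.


m = m0 * exp(-k*t)
m = 0.7 * exp(-0.07 * 16)
m = 0.7 * exp(-1.1200)

0.2284 m


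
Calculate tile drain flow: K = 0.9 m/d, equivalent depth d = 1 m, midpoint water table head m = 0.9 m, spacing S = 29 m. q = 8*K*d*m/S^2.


q = 8*K*d*m/S^2
q = 8*0.9*1*0.9/29^2
q = 6.4800 / 841

0.0077 m/d


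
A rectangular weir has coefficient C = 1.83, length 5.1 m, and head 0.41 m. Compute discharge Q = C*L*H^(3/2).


Q = C * L * H^(3/2) = 1.83 * 5.1 * 0.41^1.5 = 1.83 * 5.1 * 0.262528

2.4502 m^3/s


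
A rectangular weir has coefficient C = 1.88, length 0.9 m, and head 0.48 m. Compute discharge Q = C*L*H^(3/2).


Q = C * L * H^(3/2) = 1.88 * 0.9 * 0.48^1.5 = 1.88 * 0.9 * 0.332554

0.5627 m^3/s


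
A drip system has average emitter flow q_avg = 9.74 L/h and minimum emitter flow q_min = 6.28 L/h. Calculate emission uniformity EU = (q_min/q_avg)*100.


EU = (q_min/q_avg)*100 = (6.28/9.74)*100 = 64.4764%

64.4764 %


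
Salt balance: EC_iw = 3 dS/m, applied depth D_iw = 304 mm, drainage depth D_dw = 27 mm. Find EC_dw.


EC_dw = EC_iw * D_iw / D_dw
EC_dw = 3 * 304 / 27
EC_dw = 912 / 27

33.7778 dS/m


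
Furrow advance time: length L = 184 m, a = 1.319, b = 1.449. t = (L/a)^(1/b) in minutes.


t = (L/a)^(1/b)
t = (184/1.319)^(1/1.449)
t = 139.499621^(1/1.449)

30.2021 min


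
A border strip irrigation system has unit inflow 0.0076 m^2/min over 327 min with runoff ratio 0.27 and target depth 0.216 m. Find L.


L = q*t/((1+r)*Z)
L = 0.0076*327/((1+0.27)*0.216)
L = 2.4852/0.27432

9.0595 m


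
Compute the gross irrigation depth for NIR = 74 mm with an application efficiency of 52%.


Ea = 52% = 0.52
GID = NIR / Ea = 74 / 0.52 = 142.3077 mm

142.3077 mm


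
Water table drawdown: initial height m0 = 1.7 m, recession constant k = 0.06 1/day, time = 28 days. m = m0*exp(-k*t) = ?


m = m0 * exp(-k*t)
m = 1.7 * exp(-0.06 * 28)
m = 1.7 * exp(-1.6800)

0.3168 m


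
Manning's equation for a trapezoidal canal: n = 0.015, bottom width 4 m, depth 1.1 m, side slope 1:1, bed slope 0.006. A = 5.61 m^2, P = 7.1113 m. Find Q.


R = A/P = 5.61/7.1113 = 0.788885
Q = (1/0.015) * 5.61 * 0.788885^(2/3) * 0.006^0.5

24.7337 m^3/s


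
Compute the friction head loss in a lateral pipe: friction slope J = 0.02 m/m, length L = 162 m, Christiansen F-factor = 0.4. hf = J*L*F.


hf = J * L * F = 0.02 * 162 * 0.4 = 1.2960 m

1.2960 m


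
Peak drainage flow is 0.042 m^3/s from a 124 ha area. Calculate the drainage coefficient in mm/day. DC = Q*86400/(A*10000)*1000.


DC = Q * 86400 / (A * 10000) * 1000
DC = 0.042 * 86400 / (124 * 10000) * 1000
DC = 3628800.0000 / 1240000

2.9265 mm/day


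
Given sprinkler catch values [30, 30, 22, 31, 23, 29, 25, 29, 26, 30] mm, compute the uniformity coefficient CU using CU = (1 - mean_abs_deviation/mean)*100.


mean = 27.500000 mm
MAD = 2.800000 mm
CU = (1 - 2.800000/27.500000)*100

89.8182 %


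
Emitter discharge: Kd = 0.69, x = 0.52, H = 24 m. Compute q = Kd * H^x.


q = Kd * H^x = 0.69 * 24^0.52 = 0.69 * 5.220473

3.6021 L/h


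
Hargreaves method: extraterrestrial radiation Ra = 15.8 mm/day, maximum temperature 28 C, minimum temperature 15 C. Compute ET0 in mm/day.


Tmean = (Tmax + Tmin)/2 = (28 + 15)/2 = 21.5
ET0 = 0.0023 * 15.8 * (21.5 + 17.8) * sqrt(28 - 15)
ET0 = 0.0023 * 15.8 * 39.3 * 3.605551

5.1493 mm/day


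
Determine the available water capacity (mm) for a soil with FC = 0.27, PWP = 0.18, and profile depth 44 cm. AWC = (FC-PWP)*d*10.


AWC = (FC - PWP) * d * 10
AWC = (0.27 - 0.18) * 44 * 10
AWC = 0.0900 * 44 * 10

39.6000 mm


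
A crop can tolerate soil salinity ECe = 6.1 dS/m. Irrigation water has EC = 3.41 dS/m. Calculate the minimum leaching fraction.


LR = ECiw / (5*ECe - ECiw)
LR = 3.41 / (5*6.1 - 3.41)
LR = 3.41 / 27.0900

0.1259


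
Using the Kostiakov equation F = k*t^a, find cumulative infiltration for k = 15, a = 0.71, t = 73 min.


F = k * t^a = 15 * 73^0.71
F = 15 * 21.035810

315.5371 mm


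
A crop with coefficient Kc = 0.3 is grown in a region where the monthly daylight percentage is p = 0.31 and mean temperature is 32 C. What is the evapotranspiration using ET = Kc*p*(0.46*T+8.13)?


ET = Kc * p * (0.46*T + 8.13)
ET = 0.3 * 0.31 * (0.46*32 + 8.13)
ET = 0.3 * 0.31 * 22.8500

2.1251 mm/day


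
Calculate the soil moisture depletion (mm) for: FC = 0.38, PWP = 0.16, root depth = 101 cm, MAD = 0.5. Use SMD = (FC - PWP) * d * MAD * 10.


SMD = (FC - PWP) * d * MAD * 10
SMD = (0.38 - 0.16) * 101 * 0.5 * 10
SMD = 0.2200 * 101 * 0.5 * 10

111.1000 mm


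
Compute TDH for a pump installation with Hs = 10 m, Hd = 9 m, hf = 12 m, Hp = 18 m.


TDH = Hs + Hd + hf + Hp = 10 + 9 + 12 + 18 = 49

49 m


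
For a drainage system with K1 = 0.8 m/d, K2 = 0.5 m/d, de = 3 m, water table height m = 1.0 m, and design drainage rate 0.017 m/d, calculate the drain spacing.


S^2 = 8*K2*de*m/q + 4*K1*m^2/q
S^2 = 8*0.5*3*1.0/0.017 + 4*0.8*1.0^2/0.017
S = sqrt(894.1176)

29.9018 m


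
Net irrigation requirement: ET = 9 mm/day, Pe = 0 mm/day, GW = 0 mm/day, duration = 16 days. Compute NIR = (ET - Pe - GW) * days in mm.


Daily deficit = ET - Pe - GW = 9 - 0 - 0 = 9 mm/day
NIR = 9 * 16 = 144 mm

144.0000 mm


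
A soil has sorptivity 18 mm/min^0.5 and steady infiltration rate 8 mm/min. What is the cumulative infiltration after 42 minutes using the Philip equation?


F = S*sqrt(t) + A*t
F = 18*sqrt(42) + 8*42
F = 18*6.480741 + 336

452.6533 mm


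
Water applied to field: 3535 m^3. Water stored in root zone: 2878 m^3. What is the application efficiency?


Ea = V_root / V_field * 100 = 2878 / 3535 * 100 = 81.4144%

81.4144 %


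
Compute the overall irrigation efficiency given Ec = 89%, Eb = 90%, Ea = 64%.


Ec = 0.89, Eb = 0.9, Ea = 0.64
E = 0.89 * 0.9 * 0.64 * 100 = 51.2640%

51.2640 %


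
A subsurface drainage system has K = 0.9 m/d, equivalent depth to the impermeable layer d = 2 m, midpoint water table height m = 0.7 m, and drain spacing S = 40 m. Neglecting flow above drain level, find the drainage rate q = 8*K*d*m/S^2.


q = 8*K*d*m/S^2
q = 8*0.9*2*0.7/40^2
q = 10.0800 / 1600

0.0063 m/d


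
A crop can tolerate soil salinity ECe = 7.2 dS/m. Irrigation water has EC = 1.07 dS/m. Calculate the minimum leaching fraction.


LR = ECiw / (5*ECe - ECiw)
LR = 1.07 / (5*7.2 - 1.07)
LR = 1.07 / 34.9300

0.0306


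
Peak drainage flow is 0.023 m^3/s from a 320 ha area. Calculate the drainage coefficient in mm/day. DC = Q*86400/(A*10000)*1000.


DC = Q * 86400 / (A * 10000) * 1000
DC = 0.023 * 86400 / (320 * 10000) * 1000
DC = 1987200.0000 / 3200000

0.6210 mm/day


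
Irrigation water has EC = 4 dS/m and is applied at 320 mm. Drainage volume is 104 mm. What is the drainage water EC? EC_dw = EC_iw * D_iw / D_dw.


EC_dw = EC_iw * D_iw / D_dw
EC_dw = 4 * 320 / 104
EC_dw = 1280 / 104

12.3077 dS/m


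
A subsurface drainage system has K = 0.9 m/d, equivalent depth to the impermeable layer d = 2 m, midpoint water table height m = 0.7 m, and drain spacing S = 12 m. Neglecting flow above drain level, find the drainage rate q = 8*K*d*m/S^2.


q = 8*K*d*m/S^2
q = 8*0.9*2*0.7/12^2
q = 10.0800 / 144

0.0700 m/d


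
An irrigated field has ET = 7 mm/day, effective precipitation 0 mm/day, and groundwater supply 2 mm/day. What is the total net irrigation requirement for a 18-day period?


Daily deficit = ET - Pe - GW = 7 - 0 - 2 = 5 mm/day
NIR = 5 * 18 = 90 mm

90.0000 mm


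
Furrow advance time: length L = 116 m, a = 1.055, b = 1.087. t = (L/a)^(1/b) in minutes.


t = (L/a)^(1/b)
t = (116/1.055)^(1/1.087)
t = 109.952607^(1/1.087)

75.4804 min


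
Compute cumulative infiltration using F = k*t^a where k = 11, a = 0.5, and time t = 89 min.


F = k * t^a = 11 * 89^0.5
F = 11 * 9.433981

103.7738 mm


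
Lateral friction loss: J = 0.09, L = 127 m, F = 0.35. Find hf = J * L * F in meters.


hf = J * L * F = 0.09 * 127 * 0.35 = 4.0005 m

4.0005 m


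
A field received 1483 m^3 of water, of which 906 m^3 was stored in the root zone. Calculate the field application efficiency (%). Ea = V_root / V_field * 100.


Ea = V_root / V_field * 100 = 906 / 1483 * 100 = 61.0924%

61.0924 %


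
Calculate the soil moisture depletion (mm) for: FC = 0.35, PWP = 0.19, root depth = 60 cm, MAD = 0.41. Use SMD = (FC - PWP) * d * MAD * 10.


SMD = (FC - PWP) * d * MAD * 10
SMD = (0.35 - 0.19) * 60 * 0.41 * 10
SMD = 0.1600 * 60 * 0.41 * 10

39.3600 mm


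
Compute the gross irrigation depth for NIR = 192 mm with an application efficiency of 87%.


Ea = 87% = 0.87
GID = NIR / Ea = 192 / 0.87 = 220.6897 mm

220.6897 mm


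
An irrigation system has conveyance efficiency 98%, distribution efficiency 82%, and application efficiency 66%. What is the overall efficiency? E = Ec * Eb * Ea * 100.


Ec = 0.98, Eb = 0.82, Ea = 0.66
E = 0.98 * 0.82 * 0.66 * 100 = 53.0376%

53.0376 %


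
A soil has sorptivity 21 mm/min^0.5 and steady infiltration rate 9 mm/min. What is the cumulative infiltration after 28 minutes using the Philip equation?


F = S*sqrt(t) + A*t
F = 21*sqrt(28) + 9*28
F = 21*5.291503 + 252

363.1216 mm


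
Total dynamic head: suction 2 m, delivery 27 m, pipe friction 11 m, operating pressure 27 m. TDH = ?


TDH = Hs + Hd + hf + Hp = 2 + 27 + 11 + 27 = 67

67 m


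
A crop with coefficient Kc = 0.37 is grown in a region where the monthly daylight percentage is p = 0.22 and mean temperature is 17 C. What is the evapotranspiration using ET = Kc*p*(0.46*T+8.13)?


ET = Kc * p * (0.46*T + 8.13)
ET = 0.37 * 0.22 * (0.46*17 + 8.13)
ET = 0.37 * 0.22 * 15.9500

1.2983 mm/day


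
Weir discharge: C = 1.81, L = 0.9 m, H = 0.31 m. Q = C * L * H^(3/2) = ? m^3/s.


Q = C * L * H^(3/2) = 1.81 * 0.9 * 0.31^1.5 = 1.81 * 0.9 * 0.172601

0.2812 m^3/s


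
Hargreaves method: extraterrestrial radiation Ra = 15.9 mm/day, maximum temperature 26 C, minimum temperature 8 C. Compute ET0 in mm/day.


Tmean = (Tmax + Tmin)/2 = (26 + 8)/2 = 17.0
ET0 = 0.0023 * 15.9 * (17.0 + 17.8) * sqrt(26 - 8)
ET0 = 0.0023 * 15.9 * 34.8 * 4.242641

5.3993 mm/day
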